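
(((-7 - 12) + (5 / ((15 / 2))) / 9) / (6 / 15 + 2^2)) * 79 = -201845 / 594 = -339.81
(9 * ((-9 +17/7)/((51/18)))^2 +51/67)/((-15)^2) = 0.22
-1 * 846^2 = -715716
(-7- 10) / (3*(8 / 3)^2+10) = -51 / 94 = -0.54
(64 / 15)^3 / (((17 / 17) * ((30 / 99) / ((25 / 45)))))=1441792 / 10125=142.40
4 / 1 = 4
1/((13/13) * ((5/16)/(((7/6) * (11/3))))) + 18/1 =1426/45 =31.69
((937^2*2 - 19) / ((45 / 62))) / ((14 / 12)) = 217733956 / 105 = 2073656.72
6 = 6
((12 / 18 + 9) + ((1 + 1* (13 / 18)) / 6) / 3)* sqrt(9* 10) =3163* sqrt(10) / 108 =92.61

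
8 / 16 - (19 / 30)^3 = 6641 / 27000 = 0.25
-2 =-2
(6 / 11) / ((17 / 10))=60 / 187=0.32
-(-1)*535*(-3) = -1605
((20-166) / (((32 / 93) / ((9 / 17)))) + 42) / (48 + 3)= -3.58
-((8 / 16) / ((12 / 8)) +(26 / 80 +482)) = -57919 / 120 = -482.66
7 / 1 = 7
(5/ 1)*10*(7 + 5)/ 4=150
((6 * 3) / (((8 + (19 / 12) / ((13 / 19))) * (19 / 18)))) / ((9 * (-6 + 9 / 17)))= -31824 / 947701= -0.03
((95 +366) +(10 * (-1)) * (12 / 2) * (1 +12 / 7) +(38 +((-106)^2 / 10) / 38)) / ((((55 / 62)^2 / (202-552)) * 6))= -27108.98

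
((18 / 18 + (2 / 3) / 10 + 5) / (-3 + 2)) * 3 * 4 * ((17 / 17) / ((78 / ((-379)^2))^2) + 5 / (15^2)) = -246887451.48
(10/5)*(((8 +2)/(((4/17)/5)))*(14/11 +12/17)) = 9250/11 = 840.91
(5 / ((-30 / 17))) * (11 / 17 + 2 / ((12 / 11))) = -253 / 36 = -7.03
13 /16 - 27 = -419 /16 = -26.19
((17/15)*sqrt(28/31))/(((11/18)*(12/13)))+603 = 221*sqrt(217)/1705+603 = 604.91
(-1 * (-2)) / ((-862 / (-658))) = 658 / 431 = 1.53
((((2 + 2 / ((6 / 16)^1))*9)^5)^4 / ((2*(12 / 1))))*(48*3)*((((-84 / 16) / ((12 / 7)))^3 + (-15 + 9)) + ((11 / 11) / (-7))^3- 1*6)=-206155000899876761205355335925311540079104 / 343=-601034988046287933543310000000000000000.00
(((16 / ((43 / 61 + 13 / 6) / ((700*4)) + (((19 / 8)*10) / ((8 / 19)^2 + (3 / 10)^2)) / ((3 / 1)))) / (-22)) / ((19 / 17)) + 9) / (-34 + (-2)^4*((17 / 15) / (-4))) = -8243703458400285 / 35381630263641398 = -0.23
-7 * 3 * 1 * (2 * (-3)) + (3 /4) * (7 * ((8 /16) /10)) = 126.26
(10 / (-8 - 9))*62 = -36.47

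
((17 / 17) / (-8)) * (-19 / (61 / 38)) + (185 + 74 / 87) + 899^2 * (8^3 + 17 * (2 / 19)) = 167481739019153 / 403332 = 415245353.75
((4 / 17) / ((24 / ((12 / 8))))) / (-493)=-1 / 33524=-0.00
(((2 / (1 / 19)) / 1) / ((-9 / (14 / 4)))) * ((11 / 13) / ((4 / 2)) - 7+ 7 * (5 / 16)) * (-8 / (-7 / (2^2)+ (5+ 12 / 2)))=-242858 / 4329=-56.10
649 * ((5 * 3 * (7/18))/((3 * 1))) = 22715/18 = 1261.94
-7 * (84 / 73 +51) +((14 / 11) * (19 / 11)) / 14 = -364.90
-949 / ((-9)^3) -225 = -223.70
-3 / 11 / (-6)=1 / 22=0.05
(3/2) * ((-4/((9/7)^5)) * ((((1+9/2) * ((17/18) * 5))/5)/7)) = -448987/354294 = -1.27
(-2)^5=-32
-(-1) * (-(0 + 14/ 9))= -1.56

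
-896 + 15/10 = -1789/2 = -894.50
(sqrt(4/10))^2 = 2/5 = 0.40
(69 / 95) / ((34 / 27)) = 1863 / 3230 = 0.58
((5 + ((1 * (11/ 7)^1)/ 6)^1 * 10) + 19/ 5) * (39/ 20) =15587/ 700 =22.27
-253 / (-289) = 253 / 289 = 0.88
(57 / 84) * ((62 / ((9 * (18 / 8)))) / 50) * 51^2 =170221 / 1575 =108.08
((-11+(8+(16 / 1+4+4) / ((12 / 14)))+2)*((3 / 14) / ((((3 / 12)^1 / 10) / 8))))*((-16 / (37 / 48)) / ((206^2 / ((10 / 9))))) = -2764800 / 2747731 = -1.01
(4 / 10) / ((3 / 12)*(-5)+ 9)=8 / 155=0.05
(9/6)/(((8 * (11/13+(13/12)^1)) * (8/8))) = 117/1204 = 0.10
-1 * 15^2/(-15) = 15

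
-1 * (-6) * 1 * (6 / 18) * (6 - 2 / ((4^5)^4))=3298534883327 / 274877906944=12.00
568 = 568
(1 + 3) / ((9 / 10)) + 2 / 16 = 329 / 72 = 4.57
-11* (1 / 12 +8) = -1067 / 12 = -88.92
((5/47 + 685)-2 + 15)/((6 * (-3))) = -10937/282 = -38.78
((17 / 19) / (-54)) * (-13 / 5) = 221 / 5130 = 0.04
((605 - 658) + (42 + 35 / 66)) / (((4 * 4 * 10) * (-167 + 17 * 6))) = 691 / 686400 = 0.00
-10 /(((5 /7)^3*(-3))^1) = 686 /75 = 9.15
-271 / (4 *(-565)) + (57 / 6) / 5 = 913 / 452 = 2.02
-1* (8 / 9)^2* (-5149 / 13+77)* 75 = 6636800 / 351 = 18908.26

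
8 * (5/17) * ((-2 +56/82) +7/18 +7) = 89620/6273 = 14.29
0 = 0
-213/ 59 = -3.61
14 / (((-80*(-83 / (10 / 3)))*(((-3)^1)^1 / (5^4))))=-4375 / 2988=-1.46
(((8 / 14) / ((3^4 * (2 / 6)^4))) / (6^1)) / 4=1 / 42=0.02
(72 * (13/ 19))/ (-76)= -0.65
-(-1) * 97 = 97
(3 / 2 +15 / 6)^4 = 256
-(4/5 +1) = -9/5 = -1.80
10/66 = 5/33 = 0.15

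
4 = 4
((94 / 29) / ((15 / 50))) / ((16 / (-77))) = -18095 / 348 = -52.00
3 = 3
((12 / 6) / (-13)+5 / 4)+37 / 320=5041 / 4160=1.21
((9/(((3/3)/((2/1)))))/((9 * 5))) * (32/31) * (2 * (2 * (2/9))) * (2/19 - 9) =-86528/26505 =-3.26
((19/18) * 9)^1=19/2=9.50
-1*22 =-22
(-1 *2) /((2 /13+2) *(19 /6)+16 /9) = -117 /503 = -0.23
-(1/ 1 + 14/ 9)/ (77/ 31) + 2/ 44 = -1363/ 1386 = -0.98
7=7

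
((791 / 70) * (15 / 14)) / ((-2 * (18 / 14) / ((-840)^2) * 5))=-664440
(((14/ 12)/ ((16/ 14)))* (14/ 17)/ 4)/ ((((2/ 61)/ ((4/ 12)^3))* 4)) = 0.06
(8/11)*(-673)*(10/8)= -6730/11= -611.82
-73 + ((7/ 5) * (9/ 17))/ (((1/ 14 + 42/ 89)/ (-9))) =-4907267/ 57545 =-85.28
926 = 926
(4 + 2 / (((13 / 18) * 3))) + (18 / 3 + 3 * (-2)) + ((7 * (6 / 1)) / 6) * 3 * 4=1156 / 13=88.92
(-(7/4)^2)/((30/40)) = -49/12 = -4.08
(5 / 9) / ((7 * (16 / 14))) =5 / 72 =0.07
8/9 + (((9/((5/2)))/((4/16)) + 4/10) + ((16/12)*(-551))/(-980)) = 36247/2205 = 16.44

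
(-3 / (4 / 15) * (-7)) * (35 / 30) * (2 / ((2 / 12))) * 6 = 6615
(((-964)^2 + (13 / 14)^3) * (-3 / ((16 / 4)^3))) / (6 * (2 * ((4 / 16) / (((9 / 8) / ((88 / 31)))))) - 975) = 711447327459 / 15800347136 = 45.03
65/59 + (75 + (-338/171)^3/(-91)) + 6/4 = 320859025481/4130174286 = 77.69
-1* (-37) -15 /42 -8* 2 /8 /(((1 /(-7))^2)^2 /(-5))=336653 /14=24046.64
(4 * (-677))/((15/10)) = -5416/3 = -1805.33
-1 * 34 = -34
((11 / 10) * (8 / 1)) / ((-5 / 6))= -264 / 25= -10.56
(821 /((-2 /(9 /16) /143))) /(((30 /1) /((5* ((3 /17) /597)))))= -352209 /216512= -1.63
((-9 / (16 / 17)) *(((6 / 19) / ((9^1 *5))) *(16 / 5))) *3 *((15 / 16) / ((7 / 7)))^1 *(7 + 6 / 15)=-16983 / 3800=-4.47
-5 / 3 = -1.67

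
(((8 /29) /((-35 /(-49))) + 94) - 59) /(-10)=-5131 /1450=-3.54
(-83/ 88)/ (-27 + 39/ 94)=0.04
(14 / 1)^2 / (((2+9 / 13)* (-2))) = -36.40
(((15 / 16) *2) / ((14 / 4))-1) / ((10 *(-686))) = 13 / 192080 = 0.00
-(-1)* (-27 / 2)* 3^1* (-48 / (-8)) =-243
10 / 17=0.59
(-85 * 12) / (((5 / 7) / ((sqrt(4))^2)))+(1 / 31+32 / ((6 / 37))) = -512861 / 93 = -5514.63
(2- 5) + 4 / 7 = -17 / 7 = -2.43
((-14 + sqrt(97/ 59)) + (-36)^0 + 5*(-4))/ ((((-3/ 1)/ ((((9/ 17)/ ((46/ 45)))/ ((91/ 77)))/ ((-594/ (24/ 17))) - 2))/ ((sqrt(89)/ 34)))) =86456*sqrt(89)*(-1947 + sqrt(5723))/ 260010699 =-5.87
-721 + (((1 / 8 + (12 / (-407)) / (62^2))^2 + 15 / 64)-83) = -122957940634520 / 152980330129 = -803.75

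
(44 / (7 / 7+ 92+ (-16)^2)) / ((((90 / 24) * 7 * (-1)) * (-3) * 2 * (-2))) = -44 / 109935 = -0.00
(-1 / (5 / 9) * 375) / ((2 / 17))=-11475 / 2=-5737.50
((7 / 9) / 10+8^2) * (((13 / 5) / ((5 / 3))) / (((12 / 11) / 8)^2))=5375.70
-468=-468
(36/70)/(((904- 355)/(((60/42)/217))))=4/648613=0.00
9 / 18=1 / 2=0.50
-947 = -947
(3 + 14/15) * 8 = 472/15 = 31.47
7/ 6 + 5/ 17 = 149/ 102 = 1.46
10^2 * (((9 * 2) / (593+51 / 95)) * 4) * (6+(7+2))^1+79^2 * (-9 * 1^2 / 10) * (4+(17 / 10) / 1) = -89750639169 / 2819300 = -31834.37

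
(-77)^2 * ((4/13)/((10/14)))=166012/65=2554.03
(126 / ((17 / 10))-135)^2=1071225 / 289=3706.66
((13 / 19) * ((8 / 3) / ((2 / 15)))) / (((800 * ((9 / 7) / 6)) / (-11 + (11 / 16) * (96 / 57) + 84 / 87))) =-445081 / 628140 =-0.71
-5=-5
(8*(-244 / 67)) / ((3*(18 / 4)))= -3904 / 1809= -2.16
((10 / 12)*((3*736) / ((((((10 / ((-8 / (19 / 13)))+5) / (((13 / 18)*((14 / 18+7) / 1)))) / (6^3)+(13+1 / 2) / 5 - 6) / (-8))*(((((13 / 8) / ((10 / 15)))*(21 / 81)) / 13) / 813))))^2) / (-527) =-289516824409278857084928000 / 22809555950423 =-12692786525022.63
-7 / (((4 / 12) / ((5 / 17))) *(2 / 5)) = -15.44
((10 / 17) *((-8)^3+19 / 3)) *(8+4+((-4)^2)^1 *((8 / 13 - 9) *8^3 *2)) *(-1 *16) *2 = -1307466377.07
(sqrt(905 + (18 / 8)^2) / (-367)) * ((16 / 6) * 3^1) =-2 * sqrt(14561) / 367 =-0.66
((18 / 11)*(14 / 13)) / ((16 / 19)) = 1197 / 572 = 2.09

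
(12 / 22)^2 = 0.30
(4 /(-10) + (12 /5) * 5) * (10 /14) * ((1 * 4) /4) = 58 /7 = 8.29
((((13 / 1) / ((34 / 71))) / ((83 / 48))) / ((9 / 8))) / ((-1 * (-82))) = 29536 / 173553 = 0.17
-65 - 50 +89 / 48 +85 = -1351 / 48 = -28.15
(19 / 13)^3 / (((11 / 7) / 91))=336091 / 1859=180.79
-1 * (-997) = 997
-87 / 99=-29 / 33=-0.88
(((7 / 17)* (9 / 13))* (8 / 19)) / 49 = 72 / 29393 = 0.00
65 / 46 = 1.41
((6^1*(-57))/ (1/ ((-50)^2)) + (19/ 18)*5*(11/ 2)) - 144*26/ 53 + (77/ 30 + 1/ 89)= -725979443761/ 849060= -855039.04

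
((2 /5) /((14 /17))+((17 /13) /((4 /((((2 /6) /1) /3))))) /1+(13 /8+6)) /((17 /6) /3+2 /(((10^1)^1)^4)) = 33362125 /3868319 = 8.62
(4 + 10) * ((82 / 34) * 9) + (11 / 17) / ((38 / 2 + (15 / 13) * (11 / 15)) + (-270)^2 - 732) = 4847991515 / 15953514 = 303.88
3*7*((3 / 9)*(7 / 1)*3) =147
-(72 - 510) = 438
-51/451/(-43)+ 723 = 14021190/19393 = 723.00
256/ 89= 2.88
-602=-602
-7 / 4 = -1.75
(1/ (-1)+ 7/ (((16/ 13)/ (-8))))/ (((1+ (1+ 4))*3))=-31/ 12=-2.58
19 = 19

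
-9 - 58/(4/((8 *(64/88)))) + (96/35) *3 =-32777/385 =-85.14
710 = 710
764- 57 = 707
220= 220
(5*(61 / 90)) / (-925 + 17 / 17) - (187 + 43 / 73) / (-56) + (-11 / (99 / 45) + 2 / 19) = -35724013 / 23068584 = -1.55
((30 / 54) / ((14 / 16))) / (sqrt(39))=40 * sqrt(39) / 2457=0.10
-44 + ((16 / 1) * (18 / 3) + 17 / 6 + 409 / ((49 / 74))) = 197717 / 294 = 672.51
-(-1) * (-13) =-13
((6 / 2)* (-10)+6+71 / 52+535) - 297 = 11199 / 52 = 215.37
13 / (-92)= -13 / 92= -0.14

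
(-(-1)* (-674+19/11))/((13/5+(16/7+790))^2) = -9058875/8514088451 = -0.00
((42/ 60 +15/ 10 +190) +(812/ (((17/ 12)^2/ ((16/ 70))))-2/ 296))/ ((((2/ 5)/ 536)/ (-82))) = -334474626602/ 10693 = -31279774.30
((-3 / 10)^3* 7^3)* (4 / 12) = -3087 / 1000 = -3.09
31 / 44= 0.70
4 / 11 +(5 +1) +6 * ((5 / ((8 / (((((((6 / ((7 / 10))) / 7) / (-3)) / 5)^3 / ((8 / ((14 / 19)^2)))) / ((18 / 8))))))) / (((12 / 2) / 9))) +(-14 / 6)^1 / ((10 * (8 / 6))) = 2360155003 / 381374840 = 6.19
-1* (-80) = 80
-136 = -136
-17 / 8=-2.12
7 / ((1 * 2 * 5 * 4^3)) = 7 / 640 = 0.01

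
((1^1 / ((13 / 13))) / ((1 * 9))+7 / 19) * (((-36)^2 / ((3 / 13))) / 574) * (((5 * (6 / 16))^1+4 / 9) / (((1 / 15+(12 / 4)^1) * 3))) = 10855 / 9177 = 1.18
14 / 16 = 7 / 8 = 0.88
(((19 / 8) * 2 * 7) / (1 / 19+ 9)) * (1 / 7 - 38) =-95665 / 688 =-139.05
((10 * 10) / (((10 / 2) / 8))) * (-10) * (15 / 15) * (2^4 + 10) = -41600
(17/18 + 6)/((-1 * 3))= -125/54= -2.31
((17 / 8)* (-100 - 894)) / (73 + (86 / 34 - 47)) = -143633 / 1940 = -74.04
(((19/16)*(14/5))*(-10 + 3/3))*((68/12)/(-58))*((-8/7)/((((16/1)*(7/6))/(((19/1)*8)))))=-55233/2030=-27.21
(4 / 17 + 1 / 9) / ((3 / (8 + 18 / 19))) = 530 / 513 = 1.03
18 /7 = 2.57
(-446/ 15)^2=198916/ 225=884.07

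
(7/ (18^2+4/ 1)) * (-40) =-35/ 41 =-0.85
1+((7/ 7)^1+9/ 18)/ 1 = 5/ 2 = 2.50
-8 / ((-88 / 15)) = 15 / 11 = 1.36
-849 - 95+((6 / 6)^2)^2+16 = -927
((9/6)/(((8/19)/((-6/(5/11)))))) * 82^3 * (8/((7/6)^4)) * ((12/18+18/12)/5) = -2912241968064/60025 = -48517150.65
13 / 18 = 0.72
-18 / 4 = -9 / 2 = -4.50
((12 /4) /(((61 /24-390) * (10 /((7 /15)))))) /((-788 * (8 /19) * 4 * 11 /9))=3591 /16120746400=0.00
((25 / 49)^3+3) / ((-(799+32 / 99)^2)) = -3612374172 / 736721766179161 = -0.00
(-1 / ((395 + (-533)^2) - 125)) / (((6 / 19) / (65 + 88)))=-57 / 33454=-0.00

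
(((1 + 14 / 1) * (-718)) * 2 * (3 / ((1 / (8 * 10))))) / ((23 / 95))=-491112000 / 23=-21352695.65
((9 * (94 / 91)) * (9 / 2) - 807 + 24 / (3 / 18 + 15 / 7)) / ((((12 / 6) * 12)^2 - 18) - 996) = 1110397 / 644371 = 1.72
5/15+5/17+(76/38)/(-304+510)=3347/5253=0.64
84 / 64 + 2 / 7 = 179 / 112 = 1.60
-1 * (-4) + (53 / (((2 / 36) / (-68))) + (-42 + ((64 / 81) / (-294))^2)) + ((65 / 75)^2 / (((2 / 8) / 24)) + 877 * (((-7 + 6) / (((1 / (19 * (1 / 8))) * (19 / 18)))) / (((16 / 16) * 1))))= -947226001663469 / 14177664900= -66811.14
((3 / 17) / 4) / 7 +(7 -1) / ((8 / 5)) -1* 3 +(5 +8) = 1637 / 119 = 13.76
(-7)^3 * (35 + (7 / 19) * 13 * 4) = -352947 / 19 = -18576.16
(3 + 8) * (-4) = -44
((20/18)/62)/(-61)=-5/17019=-0.00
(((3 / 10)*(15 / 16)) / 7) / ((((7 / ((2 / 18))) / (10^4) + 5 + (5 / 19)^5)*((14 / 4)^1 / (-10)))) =-139280568750 / 6075617517613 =-0.02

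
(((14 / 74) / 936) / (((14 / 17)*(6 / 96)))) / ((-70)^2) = 17 / 21212100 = 0.00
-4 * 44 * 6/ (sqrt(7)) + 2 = 2 - 1056 * sqrt(7)/ 7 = -397.13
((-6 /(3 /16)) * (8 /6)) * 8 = -1024 /3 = -341.33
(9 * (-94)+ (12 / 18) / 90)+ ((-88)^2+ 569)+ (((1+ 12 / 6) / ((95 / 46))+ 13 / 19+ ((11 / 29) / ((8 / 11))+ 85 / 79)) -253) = 67863113423 / 9402264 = 7217.74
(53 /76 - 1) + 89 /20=394 /95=4.15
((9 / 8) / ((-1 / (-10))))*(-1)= -45 / 4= -11.25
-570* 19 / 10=-1083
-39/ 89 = -0.44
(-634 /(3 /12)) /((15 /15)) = -2536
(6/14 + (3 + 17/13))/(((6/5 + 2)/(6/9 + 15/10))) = 2155/672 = 3.21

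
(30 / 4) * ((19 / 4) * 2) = 285 / 4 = 71.25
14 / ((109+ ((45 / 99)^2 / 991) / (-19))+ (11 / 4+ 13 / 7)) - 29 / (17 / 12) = -2506877828516 / 123204103893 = -20.35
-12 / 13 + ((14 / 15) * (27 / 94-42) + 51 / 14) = -1548793 / 42770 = -36.21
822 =822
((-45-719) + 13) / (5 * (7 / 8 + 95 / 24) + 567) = -4506 / 3547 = -1.27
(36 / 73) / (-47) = -36 / 3431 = -0.01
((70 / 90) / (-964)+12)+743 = 755.00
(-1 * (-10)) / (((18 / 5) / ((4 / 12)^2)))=25 / 81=0.31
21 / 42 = 1 / 2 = 0.50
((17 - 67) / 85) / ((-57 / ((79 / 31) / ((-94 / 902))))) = -356290 / 1411833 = -0.25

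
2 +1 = 3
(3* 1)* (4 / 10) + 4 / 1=26 / 5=5.20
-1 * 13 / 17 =-13 / 17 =-0.76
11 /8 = 1.38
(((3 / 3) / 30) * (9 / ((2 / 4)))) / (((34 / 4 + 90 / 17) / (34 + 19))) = 5406 / 2345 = 2.31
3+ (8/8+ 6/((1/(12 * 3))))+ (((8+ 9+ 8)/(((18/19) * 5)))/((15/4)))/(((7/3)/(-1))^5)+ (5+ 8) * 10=5882108/16807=349.98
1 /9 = 0.11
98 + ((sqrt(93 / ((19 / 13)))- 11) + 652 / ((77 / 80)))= sqrt(22971) / 19 + 58859 / 77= 772.38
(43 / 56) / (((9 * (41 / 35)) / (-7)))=-1505 / 2952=-0.51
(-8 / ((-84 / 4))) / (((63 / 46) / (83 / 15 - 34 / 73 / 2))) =2135872 / 1448685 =1.47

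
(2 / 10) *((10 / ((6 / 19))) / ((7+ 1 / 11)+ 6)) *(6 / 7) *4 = 209 / 126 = 1.66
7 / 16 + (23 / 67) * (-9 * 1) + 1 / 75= -212153 / 80400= -2.64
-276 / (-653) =276 / 653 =0.42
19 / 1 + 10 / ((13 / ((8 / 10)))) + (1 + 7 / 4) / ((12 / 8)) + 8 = 2297 / 78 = 29.45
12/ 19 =0.63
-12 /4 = -3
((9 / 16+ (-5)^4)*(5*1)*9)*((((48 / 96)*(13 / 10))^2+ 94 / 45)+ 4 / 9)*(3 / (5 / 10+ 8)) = 319517307 / 10880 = 29367.40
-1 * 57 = -57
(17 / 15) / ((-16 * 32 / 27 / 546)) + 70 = 47831 / 1280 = 37.37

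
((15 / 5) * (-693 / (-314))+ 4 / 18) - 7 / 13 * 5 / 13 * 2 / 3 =3202351 / 477594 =6.71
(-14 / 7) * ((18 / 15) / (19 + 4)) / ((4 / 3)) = -9 / 115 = -0.08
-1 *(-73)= 73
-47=-47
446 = 446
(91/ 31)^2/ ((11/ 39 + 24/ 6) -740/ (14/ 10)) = -2260713/ 137548891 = -0.02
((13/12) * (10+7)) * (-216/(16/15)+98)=-46189/24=-1924.54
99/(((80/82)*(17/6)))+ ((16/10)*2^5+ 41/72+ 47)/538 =118526537/3292560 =36.00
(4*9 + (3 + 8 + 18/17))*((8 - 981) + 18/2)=-787588/17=-46328.71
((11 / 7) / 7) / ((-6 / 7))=-11 / 42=-0.26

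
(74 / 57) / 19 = 74 / 1083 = 0.07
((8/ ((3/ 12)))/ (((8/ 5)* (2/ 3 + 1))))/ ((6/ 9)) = 18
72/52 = 18/13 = 1.38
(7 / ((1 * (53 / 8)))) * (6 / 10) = 168 / 265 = 0.63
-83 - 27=-110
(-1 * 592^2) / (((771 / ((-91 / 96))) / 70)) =69764240 / 2313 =30161.80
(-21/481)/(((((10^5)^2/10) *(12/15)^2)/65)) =-21/4736000000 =-0.00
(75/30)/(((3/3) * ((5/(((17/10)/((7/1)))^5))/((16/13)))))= 1419857/2731137500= 0.00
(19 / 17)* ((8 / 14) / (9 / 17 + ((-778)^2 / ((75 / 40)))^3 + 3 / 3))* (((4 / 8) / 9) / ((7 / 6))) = 42750 / 47289263330914324385267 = 0.00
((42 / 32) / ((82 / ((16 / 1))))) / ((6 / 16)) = 28 / 41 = 0.68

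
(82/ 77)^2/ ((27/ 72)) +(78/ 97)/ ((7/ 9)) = 7001606/ 1725339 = 4.06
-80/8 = -10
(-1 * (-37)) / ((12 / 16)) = 148 / 3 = 49.33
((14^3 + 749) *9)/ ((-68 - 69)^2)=31437/ 18769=1.67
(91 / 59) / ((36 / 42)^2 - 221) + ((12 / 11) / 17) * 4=29731943 / 119079169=0.25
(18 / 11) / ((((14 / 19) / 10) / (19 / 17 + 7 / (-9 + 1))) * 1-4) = -2565 / 5794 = -0.44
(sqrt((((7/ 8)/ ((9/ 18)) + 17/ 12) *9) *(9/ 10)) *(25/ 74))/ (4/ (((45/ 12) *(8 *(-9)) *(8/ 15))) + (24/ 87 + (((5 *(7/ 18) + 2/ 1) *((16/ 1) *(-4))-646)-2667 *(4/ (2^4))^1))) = -3915 *sqrt(285)/ 60450748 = -0.00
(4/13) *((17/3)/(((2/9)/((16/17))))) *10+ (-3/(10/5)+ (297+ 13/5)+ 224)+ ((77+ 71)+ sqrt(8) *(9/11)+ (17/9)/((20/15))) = 18 *sqrt(2)/11+ 581383/780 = 747.68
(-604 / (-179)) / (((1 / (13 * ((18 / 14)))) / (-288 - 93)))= -26924508 / 1253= -21488.04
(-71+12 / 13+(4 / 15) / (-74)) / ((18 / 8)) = -31.15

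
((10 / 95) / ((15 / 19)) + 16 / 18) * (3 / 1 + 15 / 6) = 253 / 45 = 5.62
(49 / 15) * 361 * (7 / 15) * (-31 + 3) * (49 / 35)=-24269308 / 1125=-21572.72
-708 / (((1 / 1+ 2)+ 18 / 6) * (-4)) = 59 / 2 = 29.50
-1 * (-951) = 951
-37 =-37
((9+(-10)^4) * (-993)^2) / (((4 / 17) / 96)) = 4026700691928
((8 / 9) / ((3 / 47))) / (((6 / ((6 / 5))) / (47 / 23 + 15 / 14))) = 188564 / 21735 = 8.68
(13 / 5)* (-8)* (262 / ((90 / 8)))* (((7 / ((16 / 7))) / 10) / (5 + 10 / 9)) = -166894 / 6875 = -24.28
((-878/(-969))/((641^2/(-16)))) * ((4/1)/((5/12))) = -224768/663572815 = -0.00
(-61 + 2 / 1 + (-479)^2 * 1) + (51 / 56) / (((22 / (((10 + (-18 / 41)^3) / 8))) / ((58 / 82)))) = 3194225186769487 / 13925350208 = 229382.04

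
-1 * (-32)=32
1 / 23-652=-14995 / 23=-651.96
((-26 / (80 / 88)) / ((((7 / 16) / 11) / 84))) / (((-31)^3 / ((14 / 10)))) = 2114112 / 744775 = 2.84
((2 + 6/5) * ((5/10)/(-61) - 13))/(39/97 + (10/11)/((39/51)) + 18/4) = -352212432/51536765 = -6.83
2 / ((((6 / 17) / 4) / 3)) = 68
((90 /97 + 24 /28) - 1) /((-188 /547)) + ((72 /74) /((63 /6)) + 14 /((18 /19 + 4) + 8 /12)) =57142699 /188924960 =0.30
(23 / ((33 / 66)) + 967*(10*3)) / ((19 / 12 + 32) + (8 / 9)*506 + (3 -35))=1046016 / 16249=64.37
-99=-99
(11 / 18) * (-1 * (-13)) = 143 / 18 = 7.94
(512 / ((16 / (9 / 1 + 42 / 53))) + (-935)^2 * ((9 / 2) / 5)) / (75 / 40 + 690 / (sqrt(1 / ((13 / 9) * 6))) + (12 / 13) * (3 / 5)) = -9132716398260 / 19711104298681 + 864824133992000 * sqrt(78) / 19711104298681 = 387.03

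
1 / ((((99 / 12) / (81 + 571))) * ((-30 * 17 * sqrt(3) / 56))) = -73024 * sqrt(3) / 25245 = -5.01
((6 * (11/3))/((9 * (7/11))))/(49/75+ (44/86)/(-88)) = 1040600/175413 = 5.93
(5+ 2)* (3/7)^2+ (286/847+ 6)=587/77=7.62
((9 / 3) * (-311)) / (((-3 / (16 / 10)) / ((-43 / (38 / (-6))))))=3378.44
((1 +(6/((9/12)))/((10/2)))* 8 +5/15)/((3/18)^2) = 760.80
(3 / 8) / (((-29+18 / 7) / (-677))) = 14217 / 1480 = 9.61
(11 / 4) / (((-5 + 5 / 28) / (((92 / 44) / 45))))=-161 / 6075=-0.03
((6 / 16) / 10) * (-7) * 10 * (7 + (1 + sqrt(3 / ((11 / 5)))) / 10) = -1491 / 80 - 21 * sqrt(165) / 880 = -18.94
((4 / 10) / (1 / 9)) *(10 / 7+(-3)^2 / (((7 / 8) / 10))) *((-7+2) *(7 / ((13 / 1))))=-13140 / 13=-1010.77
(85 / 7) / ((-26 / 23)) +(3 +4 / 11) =-7.38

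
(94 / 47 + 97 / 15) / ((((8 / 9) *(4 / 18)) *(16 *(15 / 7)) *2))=8001 / 12800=0.63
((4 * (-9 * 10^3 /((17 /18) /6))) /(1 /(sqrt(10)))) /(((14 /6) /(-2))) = 23328000 * sqrt(10) /119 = 619912.72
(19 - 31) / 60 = -1 / 5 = -0.20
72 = 72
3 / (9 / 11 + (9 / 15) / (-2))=110 / 19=5.79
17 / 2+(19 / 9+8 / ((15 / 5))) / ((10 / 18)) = 17.10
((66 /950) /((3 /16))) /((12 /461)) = 20284 /1425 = 14.23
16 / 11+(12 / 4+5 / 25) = 256 / 55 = 4.65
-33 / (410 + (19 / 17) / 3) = -1683 / 20929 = -0.08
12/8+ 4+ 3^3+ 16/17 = 1137/34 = 33.44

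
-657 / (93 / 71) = -15549 / 31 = -501.58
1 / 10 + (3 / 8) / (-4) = 1 / 160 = 0.01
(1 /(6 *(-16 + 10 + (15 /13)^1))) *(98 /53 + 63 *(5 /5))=-6383 /2862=-2.23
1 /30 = 0.03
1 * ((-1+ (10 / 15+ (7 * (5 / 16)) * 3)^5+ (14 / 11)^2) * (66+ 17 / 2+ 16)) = 110185628389935407 / 61662560256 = 1786912.97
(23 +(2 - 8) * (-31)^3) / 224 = 178769 / 224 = 798.08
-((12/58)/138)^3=-1/296740963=-0.00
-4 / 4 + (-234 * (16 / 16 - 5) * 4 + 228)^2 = 15776783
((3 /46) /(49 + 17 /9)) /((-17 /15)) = -405 /358156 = -0.00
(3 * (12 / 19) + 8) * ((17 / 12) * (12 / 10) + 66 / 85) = 39574 / 1615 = 24.50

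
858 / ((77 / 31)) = 2418 / 7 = 345.43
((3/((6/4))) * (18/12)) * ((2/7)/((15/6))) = 12/35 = 0.34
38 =38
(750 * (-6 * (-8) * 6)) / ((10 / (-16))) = -345600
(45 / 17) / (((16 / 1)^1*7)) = 45 / 1904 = 0.02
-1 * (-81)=81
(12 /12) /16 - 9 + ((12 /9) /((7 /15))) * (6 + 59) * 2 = 362.49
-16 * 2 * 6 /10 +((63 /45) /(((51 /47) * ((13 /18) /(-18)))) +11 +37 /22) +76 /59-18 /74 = -1996920353 /53068730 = -37.63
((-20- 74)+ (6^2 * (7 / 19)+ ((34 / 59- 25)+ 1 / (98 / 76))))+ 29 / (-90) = -517631971 / 4943610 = -104.71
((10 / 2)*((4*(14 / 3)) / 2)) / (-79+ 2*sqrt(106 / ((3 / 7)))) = -2212 / 3151 - 56*sqrt(2226) / 9453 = -0.98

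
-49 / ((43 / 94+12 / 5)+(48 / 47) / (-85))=-78302 / 4547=-17.22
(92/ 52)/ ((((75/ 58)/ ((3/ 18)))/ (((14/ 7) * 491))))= 654994/ 2925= 223.93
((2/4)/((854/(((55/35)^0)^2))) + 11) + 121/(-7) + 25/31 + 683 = 35873399/52948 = 677.52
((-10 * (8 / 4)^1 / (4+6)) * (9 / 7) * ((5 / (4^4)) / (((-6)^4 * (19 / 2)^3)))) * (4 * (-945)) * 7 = 525 / 438976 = 0.00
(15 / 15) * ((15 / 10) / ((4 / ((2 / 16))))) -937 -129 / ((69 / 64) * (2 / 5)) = -1236.08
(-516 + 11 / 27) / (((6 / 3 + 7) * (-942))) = 13921 / 228906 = 0.06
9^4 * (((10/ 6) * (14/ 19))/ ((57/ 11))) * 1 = 561330/ 361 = 1554.93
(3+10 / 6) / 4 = 1.17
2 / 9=0.22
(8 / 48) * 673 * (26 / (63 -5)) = 8749 / 174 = 50.28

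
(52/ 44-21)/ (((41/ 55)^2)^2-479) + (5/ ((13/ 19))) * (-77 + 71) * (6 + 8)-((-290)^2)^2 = -201377795768492162985/ 28472103491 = -7072810613.80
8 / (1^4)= 8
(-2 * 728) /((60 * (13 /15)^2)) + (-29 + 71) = 9.69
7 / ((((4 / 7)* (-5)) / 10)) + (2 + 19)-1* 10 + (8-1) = -13 / 2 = -6.50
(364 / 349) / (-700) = -13 / 8725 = -0.00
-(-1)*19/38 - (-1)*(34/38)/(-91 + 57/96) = 53879/109934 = 0.49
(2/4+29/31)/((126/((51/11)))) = 1513/28644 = 0.05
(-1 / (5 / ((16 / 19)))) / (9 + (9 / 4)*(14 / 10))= -64 / 4617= -0.01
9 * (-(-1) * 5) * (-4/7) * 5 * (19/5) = -3420/7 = -488.57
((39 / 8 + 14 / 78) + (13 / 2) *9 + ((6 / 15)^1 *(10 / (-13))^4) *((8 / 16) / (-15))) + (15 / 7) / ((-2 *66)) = 1117782957 / 17593576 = 63.53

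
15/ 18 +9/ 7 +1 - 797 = -33343/ 42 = -793.88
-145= -145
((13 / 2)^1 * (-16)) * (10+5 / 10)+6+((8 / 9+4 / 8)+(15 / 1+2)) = -19217 / 18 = -1067.61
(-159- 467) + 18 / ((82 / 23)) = -25459 / 41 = -620.95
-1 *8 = -8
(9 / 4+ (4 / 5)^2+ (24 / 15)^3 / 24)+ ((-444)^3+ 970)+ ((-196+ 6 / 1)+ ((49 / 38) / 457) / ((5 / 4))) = -1140003238404947 / 13024500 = -87527600.94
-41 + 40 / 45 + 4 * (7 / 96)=-2867 / 72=-39.82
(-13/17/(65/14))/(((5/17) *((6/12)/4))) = -112/25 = -4.48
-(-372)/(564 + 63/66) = 2728/4143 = 0.66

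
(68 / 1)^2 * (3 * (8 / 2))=55488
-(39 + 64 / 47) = -1897 / 47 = -40.36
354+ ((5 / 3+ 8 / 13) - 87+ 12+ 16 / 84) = 25614 / 91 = 281.47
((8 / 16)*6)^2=9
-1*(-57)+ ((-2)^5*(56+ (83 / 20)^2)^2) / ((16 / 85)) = -14582461857 / 16000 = -911403.87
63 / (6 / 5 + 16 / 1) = 3.66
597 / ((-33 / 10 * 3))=-1990 / 33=-60.30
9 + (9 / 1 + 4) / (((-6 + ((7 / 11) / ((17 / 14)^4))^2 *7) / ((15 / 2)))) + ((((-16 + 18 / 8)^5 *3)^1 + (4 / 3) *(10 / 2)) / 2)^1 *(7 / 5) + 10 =-14452581189678511910663 / 14002803474302976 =-1032120.55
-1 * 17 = -17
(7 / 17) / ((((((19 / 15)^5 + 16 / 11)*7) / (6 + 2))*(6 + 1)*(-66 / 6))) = -6075000 / 4687063591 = -0.00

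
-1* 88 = -88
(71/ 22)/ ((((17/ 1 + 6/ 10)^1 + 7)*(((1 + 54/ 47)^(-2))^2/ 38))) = 701887404745/ 6602208393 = 106.31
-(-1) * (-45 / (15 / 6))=-18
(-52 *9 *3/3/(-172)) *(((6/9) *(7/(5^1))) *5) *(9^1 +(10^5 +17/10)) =273029211/215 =1269903.31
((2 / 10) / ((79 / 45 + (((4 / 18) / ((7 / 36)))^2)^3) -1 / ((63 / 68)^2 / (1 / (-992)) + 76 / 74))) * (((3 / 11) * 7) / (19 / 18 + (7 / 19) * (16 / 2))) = 69155466546606048 / 2889127515912677171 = 0.02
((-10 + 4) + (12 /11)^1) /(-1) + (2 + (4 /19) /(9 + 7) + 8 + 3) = 14983 /836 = 17.92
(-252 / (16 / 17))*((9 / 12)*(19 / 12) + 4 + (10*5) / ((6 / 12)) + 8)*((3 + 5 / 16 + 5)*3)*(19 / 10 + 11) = -99832173651 / 10240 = -9749235.71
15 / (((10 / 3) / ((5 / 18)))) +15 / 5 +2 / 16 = 35 / 8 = 4.38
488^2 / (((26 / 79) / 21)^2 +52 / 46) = 7537550874336 / 35787427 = 210620.08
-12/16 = -0.75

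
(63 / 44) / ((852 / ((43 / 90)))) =301 / 374880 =0.00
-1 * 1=-1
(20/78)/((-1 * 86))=-5/1677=-0.00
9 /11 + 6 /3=31 /11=2.82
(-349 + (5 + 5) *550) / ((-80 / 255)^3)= -683285301 / 4096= -166817.70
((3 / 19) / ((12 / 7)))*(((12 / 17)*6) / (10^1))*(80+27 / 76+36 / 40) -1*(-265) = 164575751 / 613700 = 268.17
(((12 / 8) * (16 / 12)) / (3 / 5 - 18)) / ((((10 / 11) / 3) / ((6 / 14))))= -33 / 203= -0.16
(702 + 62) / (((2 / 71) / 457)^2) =201086291519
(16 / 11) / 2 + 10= 10.73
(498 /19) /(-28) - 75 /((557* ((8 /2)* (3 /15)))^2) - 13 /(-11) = 1781809123 /7262308592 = 0.25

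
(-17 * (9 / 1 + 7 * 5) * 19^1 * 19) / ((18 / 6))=-270028 / 3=-90009.33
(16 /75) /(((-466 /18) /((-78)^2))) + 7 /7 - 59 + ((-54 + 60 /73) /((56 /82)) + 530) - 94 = 1488274671 /5953150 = 250.00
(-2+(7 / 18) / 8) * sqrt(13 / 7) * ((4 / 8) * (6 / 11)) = -281 * sqrt(91) / 3696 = -0.73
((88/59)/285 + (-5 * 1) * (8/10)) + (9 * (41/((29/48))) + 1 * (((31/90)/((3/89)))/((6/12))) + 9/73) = 200979733442/320376195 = 627.32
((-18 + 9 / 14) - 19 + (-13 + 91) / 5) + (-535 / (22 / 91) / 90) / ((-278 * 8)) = -639490661 / 30824640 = -20.75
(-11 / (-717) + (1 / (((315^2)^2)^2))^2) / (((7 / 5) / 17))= 585718865427351116891440825269927978519688 / 3144088754630882626393734226769805908203125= 0.19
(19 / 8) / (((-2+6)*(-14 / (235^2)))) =-1049275 / 448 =-2342.13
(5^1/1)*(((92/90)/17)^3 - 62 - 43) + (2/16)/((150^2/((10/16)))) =-60170368611967/114610464000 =-525.00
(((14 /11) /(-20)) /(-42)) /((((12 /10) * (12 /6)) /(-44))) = -1 /36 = -0.03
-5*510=-2550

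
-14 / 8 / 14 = -1 / 8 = -0.12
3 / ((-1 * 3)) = -1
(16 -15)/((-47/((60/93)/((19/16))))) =-320/27683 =-0.01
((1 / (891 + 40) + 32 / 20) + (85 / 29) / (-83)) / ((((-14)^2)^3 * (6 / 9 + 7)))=3289443 / 121275156301180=0.00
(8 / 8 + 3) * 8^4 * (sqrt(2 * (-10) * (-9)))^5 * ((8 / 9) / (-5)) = -566231040 * sqrt(5) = -1266131096.41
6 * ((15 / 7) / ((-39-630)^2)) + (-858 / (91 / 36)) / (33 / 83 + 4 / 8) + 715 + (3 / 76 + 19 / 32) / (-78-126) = 2166973035837997 / 6433210783104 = 336.84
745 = 745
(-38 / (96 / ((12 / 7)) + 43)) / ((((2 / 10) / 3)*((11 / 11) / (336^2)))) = -7150080 / 11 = -650007.27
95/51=1.86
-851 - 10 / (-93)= -79133 / 93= -850.89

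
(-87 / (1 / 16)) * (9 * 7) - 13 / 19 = -1666237 / 19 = -87696.68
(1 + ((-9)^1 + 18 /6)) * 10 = -50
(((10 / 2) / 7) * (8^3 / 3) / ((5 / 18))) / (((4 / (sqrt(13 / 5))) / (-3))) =-2304 * sqrt(65) / 35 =-530.73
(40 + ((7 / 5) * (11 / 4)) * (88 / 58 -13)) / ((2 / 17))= -41497 / 1160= -35.77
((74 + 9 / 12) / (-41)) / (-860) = 299 / 141040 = 0.00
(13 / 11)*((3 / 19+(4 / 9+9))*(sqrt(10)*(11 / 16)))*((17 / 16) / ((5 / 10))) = 181441*sqrt(10) / 10944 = 52.43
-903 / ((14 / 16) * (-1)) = 1032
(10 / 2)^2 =25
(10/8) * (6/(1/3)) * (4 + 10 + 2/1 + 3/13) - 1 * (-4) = 9599/26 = 369.19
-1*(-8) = 8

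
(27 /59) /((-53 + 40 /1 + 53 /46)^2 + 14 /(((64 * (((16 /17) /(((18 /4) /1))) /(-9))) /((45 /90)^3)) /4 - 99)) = 8022418308 /2458362512393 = 0.00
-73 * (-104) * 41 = 311272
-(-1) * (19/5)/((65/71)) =1349/325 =4.15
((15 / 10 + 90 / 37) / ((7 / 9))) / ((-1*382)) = -2619 / 197876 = -0.01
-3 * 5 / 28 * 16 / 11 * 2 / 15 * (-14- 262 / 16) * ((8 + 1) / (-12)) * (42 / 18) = -243 / 44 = -5.52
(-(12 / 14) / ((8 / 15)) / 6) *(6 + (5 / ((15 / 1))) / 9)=-815 / 504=-1.62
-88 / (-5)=88 / 5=17.60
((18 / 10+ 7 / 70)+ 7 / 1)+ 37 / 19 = 2061 / 190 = 10.85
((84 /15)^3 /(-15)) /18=-0.65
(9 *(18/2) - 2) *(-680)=-53720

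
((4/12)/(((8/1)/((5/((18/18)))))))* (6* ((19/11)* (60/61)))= 1425/671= 2.12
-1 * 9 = -9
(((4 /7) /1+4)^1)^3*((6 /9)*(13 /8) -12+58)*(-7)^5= -226795520 /3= -75598506.67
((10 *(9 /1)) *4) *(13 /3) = 1560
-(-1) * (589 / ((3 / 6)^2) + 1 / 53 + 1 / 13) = 1623350 / 689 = 2356.10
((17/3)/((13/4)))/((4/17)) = 289/39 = 7.41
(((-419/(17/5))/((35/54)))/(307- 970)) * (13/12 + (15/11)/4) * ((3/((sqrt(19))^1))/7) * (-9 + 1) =-2835792 * sqrt(19)/38475437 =-0.32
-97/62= -1.56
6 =6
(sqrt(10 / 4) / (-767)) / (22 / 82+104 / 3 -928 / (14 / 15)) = 861 * sqrt(10) / 1267085534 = 0.00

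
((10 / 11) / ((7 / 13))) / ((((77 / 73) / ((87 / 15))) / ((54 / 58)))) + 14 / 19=1056680 / 112651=9.38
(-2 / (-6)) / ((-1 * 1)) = -1 / 3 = -0.33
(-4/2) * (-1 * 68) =136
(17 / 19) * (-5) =-4.47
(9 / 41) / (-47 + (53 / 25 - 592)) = -225 / 652802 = -0.00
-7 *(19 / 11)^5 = -17332693 / 161051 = -107.62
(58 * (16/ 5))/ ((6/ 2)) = 928/ 15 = 61.87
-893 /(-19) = 47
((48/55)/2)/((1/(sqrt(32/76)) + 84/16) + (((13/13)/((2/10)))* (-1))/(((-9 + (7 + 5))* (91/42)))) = 290784/2632685 - 16224* sqrt(38)/2632685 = 0.07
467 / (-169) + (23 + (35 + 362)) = 70513 / 169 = 417.24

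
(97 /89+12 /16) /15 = 131 /1068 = 0.12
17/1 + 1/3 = 52/3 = 17.33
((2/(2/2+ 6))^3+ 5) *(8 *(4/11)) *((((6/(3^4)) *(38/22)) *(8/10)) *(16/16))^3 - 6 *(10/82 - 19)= 57387652442415908/506582313323625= 113.28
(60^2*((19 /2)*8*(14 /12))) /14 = 22800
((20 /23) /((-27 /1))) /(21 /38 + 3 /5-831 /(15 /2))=3800 /12937293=0.00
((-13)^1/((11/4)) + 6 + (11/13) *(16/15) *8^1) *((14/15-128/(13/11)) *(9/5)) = -381448484/232375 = -1641.52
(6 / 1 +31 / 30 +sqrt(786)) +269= sqrt(786) +8281 / 30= 304.07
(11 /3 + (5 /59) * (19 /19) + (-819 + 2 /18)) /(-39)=432838 /20709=20.90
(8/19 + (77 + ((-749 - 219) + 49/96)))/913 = -1623485/1665312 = -0.97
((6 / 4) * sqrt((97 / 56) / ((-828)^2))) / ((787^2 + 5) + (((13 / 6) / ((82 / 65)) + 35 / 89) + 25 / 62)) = 113119 * sqrt(1358) / 1082897621104936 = 0.00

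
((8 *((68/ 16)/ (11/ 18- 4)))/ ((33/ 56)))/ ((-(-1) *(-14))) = 816/ 671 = 1.22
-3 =-3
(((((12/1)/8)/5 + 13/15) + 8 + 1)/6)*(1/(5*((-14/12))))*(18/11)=-183/385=-0.48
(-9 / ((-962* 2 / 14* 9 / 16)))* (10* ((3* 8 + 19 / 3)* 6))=211.89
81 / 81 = 1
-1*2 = -2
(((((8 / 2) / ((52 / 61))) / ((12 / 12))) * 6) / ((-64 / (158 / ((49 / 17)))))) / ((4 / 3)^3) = -6635763 / 652288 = -10.17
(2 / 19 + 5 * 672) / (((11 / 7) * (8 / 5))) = 1117235 / 836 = 1336.41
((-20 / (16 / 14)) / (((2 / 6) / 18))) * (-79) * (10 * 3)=2239650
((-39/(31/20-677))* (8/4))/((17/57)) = 520/1343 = 0.39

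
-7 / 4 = -1.75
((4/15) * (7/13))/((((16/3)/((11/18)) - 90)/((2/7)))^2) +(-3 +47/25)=-1527337576/1363696425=-1.12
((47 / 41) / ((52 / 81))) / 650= 0.00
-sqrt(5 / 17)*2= -2*sqrt(85) / 17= -1.08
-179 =-179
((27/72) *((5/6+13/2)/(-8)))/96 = -11/3072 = -0.00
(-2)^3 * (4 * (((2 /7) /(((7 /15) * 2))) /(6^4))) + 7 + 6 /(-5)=38317 /6615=5.79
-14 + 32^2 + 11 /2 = 2031 /2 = 1015.50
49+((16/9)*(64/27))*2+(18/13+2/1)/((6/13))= 15737/243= 64.76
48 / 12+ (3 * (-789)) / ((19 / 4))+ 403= -1735 / 19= -91.32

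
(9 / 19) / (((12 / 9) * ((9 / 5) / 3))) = 0.59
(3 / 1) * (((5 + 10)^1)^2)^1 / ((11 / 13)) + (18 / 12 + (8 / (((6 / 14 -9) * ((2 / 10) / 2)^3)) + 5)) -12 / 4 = -132.11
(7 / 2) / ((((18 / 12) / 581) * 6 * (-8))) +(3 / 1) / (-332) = -337669 / 11952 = -28.25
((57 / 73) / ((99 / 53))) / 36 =1007 / 86724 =0.01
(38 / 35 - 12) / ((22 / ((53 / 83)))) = -10123 / 31955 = -0.32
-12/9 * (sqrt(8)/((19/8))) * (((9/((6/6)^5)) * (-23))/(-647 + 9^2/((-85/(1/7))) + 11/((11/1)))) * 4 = -10510080 * sqrt(2)/7304569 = -2.03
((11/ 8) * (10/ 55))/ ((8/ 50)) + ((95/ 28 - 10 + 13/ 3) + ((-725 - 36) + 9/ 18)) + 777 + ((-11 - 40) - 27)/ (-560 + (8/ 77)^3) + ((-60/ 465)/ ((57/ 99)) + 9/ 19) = 51157195431857/ 3162233406192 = 16.18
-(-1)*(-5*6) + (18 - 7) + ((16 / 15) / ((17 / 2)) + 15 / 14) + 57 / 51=-59567 / 3570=-16.69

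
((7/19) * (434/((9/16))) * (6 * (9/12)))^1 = 24304/19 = 1279.16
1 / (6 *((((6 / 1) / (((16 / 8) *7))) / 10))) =35 / 9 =3.89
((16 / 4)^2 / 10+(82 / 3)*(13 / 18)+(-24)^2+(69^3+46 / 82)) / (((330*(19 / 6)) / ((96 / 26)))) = 29145707216 / 25064325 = 1162.84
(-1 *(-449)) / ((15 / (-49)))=-22001 / 15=-1466.73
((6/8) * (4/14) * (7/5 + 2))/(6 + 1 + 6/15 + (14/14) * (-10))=-51/182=-0.28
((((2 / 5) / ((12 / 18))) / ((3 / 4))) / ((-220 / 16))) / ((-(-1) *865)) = -0.00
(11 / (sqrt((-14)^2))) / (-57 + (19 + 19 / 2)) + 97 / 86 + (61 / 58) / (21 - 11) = 11996107 / 9951060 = 1.21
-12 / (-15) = 0.80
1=1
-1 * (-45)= 45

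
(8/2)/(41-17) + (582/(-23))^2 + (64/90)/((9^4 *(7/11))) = 1400456746481/2186584470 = 640.48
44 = 44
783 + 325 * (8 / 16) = 1891 / 2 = 945.50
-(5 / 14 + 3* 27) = -1139 / 14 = -81.36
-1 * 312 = -312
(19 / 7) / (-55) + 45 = 17306 / 385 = 44.95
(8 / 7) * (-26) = -208 / 7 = -29.71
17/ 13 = 1.31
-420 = -420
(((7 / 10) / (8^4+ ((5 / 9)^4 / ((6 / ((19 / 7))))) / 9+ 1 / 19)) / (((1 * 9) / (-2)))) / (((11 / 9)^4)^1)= -240458983506 / 14129351183267375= -0.00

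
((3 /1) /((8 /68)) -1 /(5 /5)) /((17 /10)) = 245 /17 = 14.41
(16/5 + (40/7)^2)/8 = 4.48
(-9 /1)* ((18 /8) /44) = -81 /176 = -0.46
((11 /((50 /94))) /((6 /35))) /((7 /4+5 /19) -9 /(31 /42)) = -4263182 /359775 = -11.85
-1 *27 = -27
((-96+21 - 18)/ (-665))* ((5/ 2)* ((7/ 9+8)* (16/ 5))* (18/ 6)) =19592/ 665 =29.46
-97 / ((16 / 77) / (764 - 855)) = 679679 / 16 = 42479.94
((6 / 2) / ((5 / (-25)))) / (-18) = 5 / 6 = 0.83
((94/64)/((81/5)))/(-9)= -235/23328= -0.01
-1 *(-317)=317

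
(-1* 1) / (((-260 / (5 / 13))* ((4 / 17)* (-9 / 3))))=-17 / 8112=-0.00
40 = 40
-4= -4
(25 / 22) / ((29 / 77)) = 175 / 58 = 3.02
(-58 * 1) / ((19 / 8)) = -464 / 19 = -24.42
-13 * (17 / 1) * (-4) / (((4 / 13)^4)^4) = 147057070629482744861 / 1073741824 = 136957569634.06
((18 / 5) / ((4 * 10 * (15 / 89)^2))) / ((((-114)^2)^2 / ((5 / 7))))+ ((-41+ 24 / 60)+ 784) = 439450544038321 / 591136056000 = 743.40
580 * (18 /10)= 1044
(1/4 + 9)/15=37/60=0.62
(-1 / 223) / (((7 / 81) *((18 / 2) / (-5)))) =45 / 1561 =0.03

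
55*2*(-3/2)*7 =-1155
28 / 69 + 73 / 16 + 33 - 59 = -23219 / 1104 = -21.03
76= 76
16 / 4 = 4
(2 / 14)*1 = 1 / 7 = 0.14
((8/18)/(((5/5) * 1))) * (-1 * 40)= -160/9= -17.78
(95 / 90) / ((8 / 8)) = 19 / 18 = 1.06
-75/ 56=-1.34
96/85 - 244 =-242.87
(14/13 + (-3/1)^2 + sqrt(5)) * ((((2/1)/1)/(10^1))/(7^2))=sqrt(5)/245 + 131/3185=0.05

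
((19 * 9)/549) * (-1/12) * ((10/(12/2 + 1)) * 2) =-95/1281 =-0.07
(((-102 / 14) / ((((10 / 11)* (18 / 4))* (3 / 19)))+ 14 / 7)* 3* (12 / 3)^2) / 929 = -46768 / 97545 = -0.48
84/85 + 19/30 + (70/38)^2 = 923297/184110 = 5.01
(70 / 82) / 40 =0.02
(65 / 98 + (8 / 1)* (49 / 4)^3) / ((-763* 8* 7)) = -5765061 / 16749376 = -0.34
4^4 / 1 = 256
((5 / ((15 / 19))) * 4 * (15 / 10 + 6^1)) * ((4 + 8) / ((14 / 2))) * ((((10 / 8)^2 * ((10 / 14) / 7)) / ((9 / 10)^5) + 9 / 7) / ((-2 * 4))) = -427627015 / 6751269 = -63.34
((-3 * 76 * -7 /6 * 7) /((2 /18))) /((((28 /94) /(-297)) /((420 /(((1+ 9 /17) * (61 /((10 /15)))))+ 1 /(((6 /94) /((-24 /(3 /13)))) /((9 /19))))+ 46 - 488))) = 16043156842482 /793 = 20230967014.48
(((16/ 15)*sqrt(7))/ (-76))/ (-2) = 0.02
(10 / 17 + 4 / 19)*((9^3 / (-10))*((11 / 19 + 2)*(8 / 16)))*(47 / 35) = -30939489 / 306850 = -100.83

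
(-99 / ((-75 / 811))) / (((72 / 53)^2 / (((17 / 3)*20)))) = 426004513 / 6480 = 65741.44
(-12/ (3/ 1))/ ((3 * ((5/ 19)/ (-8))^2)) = -92416/ 75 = -1232.21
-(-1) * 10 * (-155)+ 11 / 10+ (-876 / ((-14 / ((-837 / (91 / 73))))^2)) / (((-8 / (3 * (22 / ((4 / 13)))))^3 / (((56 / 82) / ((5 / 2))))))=381967013985605847 / 36001280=10609817594.97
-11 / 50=-0.22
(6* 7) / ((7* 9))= 2 / 3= 0.67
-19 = -19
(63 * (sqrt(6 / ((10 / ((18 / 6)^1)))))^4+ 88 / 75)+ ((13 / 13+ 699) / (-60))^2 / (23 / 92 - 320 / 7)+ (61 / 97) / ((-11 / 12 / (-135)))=90130385581 / 305615475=294.91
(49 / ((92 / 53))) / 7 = 371 / 92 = 4.03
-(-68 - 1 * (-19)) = 49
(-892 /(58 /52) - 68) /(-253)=25164 /7337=3.43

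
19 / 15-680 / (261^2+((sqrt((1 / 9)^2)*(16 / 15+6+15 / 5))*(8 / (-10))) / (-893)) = 774022786201 / 615924545685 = 1.26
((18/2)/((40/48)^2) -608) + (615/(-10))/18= -179537/300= -598.46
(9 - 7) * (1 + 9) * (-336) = -6720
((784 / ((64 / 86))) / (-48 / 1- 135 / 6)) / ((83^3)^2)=-2107 / 46098592645029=-0.00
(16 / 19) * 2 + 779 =14833 / 19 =780.68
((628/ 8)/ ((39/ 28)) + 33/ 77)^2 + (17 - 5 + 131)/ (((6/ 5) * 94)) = 45202248437/ 14011452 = 3226.09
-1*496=-496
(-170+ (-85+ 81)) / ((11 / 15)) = -2610 / 11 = -237.27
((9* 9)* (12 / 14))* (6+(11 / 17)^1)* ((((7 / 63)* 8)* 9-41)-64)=-5327046 / 119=-44765.09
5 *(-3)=-15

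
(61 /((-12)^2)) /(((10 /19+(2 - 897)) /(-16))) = 1159 /152955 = 0.01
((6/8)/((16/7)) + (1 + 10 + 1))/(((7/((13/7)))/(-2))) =-10257/1568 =-6.54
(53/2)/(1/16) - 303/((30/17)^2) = 98011/300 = 326.70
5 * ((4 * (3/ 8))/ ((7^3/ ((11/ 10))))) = 33/ 1372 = 0.02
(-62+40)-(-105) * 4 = 398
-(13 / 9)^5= -371293 / 59049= -6.29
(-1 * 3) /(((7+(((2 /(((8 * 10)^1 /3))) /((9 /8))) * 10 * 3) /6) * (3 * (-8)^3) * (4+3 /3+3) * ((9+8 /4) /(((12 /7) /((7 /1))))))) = 9 /12142592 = 0.00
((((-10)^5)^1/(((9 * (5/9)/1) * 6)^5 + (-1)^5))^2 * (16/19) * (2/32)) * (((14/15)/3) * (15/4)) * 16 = 560000000000/33657927229800057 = 0.00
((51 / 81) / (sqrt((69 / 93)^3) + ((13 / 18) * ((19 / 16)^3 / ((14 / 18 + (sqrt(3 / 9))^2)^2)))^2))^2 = 0.16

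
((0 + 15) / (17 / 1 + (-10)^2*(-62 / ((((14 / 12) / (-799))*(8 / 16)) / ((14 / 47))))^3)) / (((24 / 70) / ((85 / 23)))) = 0.00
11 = 11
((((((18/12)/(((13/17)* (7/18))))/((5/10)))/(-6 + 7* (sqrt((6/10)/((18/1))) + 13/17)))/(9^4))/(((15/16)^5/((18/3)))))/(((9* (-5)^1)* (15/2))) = -41213231104* sqrt(30)/5684052126796875 - 53334769664/2652557659171875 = -0.00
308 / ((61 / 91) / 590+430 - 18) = 16536520 / 22120341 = 0.75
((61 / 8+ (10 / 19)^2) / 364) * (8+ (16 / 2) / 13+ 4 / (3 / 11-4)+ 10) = 106688175 / 280153328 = 0.38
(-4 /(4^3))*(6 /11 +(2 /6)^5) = -1469 /42768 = -0.03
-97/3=-32.33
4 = 4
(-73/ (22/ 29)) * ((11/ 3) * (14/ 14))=-2117/ 6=-352.83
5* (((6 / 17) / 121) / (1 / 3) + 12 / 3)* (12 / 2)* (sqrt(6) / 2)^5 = 556605* sqrt(6) / 4114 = 331.40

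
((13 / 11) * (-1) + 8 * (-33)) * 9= -26253 / 11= -2386.64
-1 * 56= -56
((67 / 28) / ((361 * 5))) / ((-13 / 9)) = -603 / 657020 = -0.00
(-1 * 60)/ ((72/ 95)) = -475/ 6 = -79.17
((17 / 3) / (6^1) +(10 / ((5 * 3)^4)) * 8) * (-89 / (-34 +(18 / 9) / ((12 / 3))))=1704973 / 678375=2.51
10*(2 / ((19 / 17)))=340 / 19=17.89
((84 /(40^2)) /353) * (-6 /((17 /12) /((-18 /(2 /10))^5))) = 22320522000 /6001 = 3719467.09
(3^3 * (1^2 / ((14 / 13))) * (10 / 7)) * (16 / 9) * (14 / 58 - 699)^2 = 1281164651520 / 41209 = 31089438.02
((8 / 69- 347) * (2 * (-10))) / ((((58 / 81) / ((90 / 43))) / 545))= 316983172500 / 28681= 11052026.52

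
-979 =-979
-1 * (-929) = 929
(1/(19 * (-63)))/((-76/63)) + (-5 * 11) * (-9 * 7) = 5003461/1444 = 3465.00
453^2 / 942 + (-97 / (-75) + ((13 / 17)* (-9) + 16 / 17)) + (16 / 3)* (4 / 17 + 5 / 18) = 778037149 / 3603150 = 215.93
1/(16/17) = 17/16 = 1.06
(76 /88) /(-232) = -19 /5104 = -0.00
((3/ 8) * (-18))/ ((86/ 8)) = -27/ 43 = -0.63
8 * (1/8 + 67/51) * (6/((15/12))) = 4696/85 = 55.25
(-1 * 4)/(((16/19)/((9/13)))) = -171/52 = -3.29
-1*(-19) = 19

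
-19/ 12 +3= 1.42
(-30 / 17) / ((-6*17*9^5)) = 5 / 17065161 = 0.00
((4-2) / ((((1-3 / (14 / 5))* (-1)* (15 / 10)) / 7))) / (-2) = -196 / 3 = -65.33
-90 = -90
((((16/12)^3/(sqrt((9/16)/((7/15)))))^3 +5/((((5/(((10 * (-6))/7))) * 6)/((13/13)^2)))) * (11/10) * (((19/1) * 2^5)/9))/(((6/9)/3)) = -3344/7 +196360536064 * sqrt(105)/597871125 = 2887.72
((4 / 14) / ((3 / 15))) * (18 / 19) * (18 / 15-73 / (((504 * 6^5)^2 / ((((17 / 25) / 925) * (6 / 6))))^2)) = 7967797377527842156606017751577837 / 4906097459311125031613890560000000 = 1.62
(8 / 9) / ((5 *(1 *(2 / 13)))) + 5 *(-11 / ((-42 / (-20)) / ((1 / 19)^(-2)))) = -9453.61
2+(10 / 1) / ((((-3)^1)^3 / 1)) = 44 / 27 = 1.63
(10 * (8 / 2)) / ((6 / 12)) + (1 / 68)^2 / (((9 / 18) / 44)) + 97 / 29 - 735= -10922725 / 16762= -651.64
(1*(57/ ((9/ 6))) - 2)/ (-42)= -6/ 7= -0.86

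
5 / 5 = 1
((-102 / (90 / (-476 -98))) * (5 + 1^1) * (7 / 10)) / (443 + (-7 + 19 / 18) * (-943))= 1229508 / 2721875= 0.45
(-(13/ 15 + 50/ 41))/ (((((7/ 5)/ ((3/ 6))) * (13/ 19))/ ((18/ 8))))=-73131/ 29848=-2.45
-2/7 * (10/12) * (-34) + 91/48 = 1119/112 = 9.99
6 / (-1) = -6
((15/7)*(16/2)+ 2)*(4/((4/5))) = 670/7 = 95.71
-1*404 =-404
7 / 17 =0.41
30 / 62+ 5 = 170 / 31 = 5.48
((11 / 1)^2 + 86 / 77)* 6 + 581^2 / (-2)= -25879361 / 154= -168047.80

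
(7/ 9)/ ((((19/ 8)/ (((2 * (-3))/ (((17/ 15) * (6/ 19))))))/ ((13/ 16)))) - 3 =-761/ 102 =-7.46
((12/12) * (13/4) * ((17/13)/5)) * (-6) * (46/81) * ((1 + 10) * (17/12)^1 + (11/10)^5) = -2016837823/40500000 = -49.80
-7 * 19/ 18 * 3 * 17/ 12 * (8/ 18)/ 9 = -2261/ 1458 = -1.55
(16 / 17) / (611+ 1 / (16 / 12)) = 64 / 41599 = 0.00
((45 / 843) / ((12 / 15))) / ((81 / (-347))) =-8675 / 30348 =-0.29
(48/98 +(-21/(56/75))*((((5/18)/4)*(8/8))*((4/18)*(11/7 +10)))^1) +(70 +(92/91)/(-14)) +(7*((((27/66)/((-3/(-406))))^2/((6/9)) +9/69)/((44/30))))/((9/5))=12256.61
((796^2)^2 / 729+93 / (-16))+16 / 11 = 70658584881113 / 128304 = 550712252.78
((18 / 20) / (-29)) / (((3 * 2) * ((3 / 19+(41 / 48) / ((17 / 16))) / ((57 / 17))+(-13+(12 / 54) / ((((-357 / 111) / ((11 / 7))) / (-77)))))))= 128877 / 108453620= 0.00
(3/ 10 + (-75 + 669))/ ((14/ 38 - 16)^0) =5943/ 10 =594.30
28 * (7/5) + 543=2911/5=582.20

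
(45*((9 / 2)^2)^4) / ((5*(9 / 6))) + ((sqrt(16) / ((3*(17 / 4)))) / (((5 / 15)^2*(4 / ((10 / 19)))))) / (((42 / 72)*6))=291985939263 / 289408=1008907.63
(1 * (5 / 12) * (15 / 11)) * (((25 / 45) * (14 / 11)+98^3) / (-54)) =-1164725975 / 117612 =-9903.12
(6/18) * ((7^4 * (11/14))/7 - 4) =177/2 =88.50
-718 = -718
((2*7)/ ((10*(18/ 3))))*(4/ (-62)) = -7/ 465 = -0.02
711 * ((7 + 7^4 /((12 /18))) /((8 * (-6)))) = -1710429 /32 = -53450.91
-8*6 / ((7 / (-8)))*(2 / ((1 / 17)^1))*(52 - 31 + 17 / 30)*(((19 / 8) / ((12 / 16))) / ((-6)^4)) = 835924 / 8505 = 98.29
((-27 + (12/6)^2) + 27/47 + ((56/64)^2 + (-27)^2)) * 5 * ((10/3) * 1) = 53191975/4512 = 11789.00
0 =0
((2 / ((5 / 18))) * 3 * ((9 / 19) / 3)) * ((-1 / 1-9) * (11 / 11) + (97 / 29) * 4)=31752 / 2755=11.53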